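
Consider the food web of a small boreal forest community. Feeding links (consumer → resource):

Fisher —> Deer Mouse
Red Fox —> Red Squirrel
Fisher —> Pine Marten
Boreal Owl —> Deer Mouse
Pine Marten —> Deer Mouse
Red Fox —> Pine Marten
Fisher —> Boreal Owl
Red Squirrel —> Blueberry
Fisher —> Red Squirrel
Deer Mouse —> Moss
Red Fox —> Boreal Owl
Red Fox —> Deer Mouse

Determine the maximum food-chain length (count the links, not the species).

3 links

One longest chain: Moss → Deer Mouse → Pine Marten → Fisher.
It has 4 species and 3 links.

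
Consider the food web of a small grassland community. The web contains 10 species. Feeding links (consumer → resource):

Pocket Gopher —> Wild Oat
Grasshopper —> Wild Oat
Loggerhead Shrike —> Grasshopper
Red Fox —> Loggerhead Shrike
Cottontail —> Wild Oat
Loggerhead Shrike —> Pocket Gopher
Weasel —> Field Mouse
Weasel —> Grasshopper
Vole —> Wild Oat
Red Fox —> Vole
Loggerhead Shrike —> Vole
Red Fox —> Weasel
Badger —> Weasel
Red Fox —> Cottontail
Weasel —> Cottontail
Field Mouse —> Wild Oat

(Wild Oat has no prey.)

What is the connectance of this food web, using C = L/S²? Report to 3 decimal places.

C = 0.160

The web has S = 10 species and L = 16 feeding links.
C = L / S² = 16 / 100 = 0.1600 ≈ 0.160.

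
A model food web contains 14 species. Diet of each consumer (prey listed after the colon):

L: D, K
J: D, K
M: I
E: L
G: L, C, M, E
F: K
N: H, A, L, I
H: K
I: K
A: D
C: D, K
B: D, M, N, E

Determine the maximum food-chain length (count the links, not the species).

One longest chain: K → I → M → B.
It has 4 species and 3 links.

3 links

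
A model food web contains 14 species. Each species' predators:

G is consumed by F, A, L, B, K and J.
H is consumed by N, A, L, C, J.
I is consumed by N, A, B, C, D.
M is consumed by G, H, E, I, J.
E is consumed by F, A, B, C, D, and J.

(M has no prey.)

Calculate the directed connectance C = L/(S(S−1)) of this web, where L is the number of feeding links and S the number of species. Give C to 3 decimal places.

The web has S = 14 species and L = 27 feeding links.
C = L / (S(S−1)) = 27 / 182 = 0.1484 ≈ 0.148.

C = 0.148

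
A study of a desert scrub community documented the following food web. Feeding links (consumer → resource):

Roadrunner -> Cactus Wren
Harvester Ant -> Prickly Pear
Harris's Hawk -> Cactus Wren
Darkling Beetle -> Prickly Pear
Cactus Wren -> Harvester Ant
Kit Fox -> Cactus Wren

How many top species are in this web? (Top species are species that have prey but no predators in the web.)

4

Top species (has prey, but nothing eats it): Darkling Beetle, Harris's Hawk, Roadrunner, Kit Fox.
Count: 4.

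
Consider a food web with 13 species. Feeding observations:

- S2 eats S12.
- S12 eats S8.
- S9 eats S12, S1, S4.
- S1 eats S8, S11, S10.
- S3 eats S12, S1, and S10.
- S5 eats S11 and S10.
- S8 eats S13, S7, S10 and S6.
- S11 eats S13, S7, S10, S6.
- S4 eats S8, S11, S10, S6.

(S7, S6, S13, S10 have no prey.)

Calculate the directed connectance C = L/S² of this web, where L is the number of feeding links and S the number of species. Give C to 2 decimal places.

C = 0.15

The web has S = 13 species and L = 25 feeding links.
C = L / S² = 25 / 169 = 0.1479 ≈ 0.15.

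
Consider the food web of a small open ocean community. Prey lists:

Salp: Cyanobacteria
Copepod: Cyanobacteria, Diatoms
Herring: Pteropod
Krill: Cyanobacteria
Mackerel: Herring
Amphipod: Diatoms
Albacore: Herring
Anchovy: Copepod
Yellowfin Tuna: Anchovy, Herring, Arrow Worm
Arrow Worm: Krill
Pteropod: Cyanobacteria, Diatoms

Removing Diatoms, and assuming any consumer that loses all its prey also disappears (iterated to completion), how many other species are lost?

1

Remove Diatoms.
Round 1: Amphipod (all prey gone) → extinct.
No further losses. Total secondary extinctions: 1.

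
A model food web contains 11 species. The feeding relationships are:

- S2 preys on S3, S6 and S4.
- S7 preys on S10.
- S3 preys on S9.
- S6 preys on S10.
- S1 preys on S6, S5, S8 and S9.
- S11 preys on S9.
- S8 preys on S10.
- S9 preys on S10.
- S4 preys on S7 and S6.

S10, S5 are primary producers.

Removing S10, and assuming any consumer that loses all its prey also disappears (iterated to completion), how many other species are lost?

8

Remove S10.
Round 1: S7 (all prey gone), S8 (all prey gone), S6 (all prey gone), S9 (all prey gone) → extinct.
Round 2: S4 (all prey gone), S3 (all prey gone), S11 (all prey gone) → extinct.
Round 3: S2 (all prey gone) → extinct.
No further losses. Total secondary extinctions: 8.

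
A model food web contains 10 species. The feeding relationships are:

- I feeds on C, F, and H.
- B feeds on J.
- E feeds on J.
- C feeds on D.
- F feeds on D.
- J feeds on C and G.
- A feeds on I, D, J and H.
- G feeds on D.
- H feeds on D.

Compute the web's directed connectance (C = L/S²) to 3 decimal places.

C = 0.150

The web has S = 10 species and L = 15 feeding links.
C = L / S² = 15 / 100 = 0.1500 ≈ 0.150.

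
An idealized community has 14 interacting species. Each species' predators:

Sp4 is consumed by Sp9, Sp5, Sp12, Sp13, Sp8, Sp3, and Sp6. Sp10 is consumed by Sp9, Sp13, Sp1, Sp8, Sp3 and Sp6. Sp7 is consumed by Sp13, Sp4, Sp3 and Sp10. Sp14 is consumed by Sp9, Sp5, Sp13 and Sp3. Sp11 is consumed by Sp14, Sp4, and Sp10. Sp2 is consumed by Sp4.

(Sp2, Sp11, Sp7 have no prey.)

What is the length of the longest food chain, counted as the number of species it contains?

One longest chain: Sp2 → Sp4 → Sp12.
It has 3 species and 2 links.

3 species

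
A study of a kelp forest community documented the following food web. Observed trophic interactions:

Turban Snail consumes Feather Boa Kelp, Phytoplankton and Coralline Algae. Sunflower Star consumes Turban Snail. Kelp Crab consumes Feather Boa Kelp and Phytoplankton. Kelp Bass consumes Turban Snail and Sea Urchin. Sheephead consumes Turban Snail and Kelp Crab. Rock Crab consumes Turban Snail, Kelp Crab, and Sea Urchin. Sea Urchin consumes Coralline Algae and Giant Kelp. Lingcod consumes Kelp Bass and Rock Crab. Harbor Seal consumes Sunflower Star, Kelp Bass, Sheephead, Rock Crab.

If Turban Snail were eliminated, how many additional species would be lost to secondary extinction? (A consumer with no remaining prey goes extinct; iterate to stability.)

1

Remove Turban Snail.
Round 1: Sunflower Star (all prey gone) → extinct.
No further losses. Total secondary extinctions: 1.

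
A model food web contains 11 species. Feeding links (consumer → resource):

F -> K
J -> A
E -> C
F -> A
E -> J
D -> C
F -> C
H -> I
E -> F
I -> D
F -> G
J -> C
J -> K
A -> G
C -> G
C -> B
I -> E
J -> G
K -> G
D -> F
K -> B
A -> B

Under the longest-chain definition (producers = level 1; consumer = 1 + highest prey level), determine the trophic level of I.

Trophic level 5

B is a producer → level 1.
A eats B (level 1); other prey at levels: G 1 → level 2.
J eats A (level 2); other prey at levels: G 1, C 2, K 2 → level 3.
E eats J (level 3); other prey at levels: C 2, F 3 → level 4.
I eats E (level 4); other prey at levels: D 4 → level 5.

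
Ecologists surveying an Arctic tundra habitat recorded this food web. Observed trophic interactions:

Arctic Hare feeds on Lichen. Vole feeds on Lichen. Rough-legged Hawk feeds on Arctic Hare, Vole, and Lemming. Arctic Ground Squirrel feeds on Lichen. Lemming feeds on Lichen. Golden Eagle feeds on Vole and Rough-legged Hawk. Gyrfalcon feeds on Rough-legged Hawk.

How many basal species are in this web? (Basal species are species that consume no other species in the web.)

Basal species (no prey listed): Lichen.
Count: 1.

1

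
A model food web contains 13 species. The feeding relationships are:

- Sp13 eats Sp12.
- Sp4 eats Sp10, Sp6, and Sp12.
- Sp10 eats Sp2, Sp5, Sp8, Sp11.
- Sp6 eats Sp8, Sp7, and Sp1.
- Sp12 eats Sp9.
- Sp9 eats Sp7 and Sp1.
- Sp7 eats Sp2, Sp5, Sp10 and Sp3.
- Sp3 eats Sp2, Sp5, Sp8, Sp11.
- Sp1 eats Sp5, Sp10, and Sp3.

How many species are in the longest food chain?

One longest chain: Sp5 → Sp3 → Sp1 → Sp9 → Sp12 → Sp4.
It has 6 species and 5 links.

6 species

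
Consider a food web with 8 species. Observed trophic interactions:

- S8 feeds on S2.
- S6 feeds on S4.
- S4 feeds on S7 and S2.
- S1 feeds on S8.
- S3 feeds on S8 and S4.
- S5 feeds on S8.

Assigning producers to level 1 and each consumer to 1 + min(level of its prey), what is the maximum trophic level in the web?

Producers (level 1): S7, S2.
Following each consumer down to its lowest-level prey: S2 → S8 → S1 (levels 1 through 3).
All prey of S1 (S8 2) are at level 2 or above, so S1 is at level 1 + 2 = 3.
Every consumer has at least one prey at level 2 or below, so none exceeds level 3.

3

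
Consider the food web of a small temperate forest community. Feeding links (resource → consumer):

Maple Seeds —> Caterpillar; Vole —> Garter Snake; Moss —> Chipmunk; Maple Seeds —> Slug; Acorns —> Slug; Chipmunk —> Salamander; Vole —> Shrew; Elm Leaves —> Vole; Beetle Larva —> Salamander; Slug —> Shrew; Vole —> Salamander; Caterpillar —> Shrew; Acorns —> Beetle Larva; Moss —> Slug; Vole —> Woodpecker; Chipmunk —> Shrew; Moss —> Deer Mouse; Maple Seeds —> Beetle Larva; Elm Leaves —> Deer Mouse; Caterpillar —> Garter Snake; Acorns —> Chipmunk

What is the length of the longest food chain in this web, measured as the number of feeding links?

2 links

One longest chain: Acorns → Chipmunk → Shrew.
It has 3 species and 2 links.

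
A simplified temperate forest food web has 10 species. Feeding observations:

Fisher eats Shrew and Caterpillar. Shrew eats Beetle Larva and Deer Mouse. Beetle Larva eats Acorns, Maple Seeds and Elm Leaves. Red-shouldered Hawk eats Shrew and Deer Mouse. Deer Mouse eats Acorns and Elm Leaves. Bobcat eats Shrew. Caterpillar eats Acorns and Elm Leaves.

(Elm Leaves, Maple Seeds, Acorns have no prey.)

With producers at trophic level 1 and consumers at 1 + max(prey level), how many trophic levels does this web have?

4

Producers (level 1): Elm Leaves, Maple Seeds, Acorns.
Elm Leaves → Deer Mouse → Shrew → Bobcat gives Bobcat level 4.
No species has a prey at level 4, so no species reaches level 5.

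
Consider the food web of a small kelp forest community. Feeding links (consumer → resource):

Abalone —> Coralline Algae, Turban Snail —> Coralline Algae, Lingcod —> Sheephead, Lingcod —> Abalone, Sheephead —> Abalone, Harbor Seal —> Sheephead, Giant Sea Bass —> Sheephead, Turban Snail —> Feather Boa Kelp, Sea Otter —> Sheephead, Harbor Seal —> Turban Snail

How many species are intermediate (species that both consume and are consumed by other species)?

Intermediate species (has both prey and predators): Abalone, Turban Snail, Sheephead.
Count: 3.

3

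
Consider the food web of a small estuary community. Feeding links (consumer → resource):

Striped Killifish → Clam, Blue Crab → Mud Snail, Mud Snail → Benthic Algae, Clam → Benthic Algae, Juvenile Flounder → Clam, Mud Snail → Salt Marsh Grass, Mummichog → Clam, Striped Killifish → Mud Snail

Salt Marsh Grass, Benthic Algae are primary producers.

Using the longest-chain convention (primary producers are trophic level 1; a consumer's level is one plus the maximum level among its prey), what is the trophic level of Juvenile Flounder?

Trophic level 3

Benthic Algae is a producer → level 1.
Clam eats Benthic Algae → level 2.
Juvenile Flounder eats Clam → level 3.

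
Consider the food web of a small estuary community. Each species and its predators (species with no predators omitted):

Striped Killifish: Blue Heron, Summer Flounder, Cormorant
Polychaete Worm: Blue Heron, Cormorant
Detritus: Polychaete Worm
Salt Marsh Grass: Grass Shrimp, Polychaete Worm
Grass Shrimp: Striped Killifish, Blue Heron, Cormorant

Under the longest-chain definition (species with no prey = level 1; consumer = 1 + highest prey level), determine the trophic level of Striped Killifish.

Trophic level 3

Salt Marsh Grass has no prey (basal) → level 1.
Grass Shrimp eats Salt Marsh Grass → level 2.
Striped Killifish eats Grass Shrimp → level 3.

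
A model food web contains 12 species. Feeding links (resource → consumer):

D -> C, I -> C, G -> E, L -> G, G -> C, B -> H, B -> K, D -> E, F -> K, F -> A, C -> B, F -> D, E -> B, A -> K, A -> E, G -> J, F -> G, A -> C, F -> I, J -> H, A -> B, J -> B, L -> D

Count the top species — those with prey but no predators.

2

Top species (has prey, but nothing eats it): K, H.
Count: 2.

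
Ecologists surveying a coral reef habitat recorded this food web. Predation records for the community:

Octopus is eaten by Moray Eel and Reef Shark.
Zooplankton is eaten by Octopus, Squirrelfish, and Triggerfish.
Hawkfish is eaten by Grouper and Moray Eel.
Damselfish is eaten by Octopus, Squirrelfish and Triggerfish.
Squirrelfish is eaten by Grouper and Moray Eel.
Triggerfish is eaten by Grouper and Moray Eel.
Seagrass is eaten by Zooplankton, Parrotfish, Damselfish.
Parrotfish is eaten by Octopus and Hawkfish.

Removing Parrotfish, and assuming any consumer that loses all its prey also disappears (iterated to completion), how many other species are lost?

1

Remove Parrotfish.
Round 1: Hawkfish (all prey gone) → extinct.
No further losses. Total secondary extinctions: 1.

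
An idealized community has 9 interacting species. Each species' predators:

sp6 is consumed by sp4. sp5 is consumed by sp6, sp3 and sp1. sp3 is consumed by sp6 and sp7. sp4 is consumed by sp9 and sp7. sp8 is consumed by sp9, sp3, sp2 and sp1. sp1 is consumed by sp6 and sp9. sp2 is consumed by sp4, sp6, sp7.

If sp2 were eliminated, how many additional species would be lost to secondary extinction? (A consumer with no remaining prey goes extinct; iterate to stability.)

Remove sp2.
Every predator of it retains at least one other prey: sp6 still has sp5, sp1, sp3; sp4 still has sp6; sp7 still has sp3, sp4.
No consumer loses all prey, so no secondary extinctions occur.

0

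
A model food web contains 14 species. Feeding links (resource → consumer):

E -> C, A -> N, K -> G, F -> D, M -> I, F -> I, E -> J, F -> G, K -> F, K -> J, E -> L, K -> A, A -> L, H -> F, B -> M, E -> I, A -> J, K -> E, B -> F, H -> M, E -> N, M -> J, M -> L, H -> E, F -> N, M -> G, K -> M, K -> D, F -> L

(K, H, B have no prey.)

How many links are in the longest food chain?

2 links

One longest chain: K → F → I.
It has 3 species and 2 links.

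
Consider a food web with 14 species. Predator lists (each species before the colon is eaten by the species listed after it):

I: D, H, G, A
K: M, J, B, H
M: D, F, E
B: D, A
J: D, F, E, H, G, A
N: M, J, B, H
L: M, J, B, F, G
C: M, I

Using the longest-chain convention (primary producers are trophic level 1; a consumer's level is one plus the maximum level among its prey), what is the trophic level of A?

L is a producer → level 1.
J eats L (level 1); other prey at levels: K 1, N 1 → level 2.
A eats J (level 2); other prey at levels: I 2, B 2 → level 3.

Trophic level 3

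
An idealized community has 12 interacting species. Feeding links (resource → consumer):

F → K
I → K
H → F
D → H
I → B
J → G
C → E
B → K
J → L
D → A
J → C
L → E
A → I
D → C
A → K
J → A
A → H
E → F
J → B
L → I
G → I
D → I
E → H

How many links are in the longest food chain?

5 links

One longest chain: J → L → E → H → F → K.
It has 6 species and 5 links.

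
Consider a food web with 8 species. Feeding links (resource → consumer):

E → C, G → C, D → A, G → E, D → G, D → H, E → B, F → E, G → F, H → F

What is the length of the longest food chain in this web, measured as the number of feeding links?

4 links

One longest chain: D → G → F → E → B.
It has 5 species and 4 links.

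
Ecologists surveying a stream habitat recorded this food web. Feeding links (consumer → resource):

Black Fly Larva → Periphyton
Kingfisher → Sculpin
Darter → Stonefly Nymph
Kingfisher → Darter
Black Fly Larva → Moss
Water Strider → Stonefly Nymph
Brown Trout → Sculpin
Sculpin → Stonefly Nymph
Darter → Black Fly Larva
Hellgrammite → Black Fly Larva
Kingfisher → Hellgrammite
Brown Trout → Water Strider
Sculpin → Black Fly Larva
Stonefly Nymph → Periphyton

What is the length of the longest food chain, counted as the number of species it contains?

4 species

One longest chain: Periphyton → Stonefly Nymph → Sculpin → Brown Trout.
It has 4 species and 3 links.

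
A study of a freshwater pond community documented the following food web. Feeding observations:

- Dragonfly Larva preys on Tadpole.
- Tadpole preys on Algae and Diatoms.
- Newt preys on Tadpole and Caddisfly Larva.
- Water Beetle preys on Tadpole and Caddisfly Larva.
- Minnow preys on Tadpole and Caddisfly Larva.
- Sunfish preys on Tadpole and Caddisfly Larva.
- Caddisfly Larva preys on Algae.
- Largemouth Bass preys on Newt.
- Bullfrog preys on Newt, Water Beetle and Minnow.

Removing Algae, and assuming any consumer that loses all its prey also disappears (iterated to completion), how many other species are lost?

1

Remove Algae.
Round 1: Caddisfly Larva (all prey gone) → extinct.
No further losses. Total secondary extinctions: 1.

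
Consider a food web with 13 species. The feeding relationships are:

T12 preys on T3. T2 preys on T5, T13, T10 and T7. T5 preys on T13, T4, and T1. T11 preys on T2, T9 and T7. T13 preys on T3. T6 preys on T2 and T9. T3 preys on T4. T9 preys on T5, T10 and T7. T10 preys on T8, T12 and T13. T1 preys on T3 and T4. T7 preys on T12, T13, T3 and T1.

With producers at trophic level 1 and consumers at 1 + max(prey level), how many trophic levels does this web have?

6

Producers (level 1): T4, T8.
T4 → T3 → T12 → T10 → T2 → T11 gives T11 level 6.
No species has a prey at level 6, so no species reaches level 7.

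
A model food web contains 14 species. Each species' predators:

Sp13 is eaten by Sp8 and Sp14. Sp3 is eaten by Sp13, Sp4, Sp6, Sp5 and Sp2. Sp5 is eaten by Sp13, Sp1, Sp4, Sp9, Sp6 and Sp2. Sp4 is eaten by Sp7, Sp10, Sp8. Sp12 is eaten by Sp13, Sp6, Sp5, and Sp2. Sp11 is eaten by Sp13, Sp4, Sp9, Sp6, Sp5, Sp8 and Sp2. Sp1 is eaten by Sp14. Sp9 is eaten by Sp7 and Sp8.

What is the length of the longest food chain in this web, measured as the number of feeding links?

One longest chain: Sp3 → Sp5 → Sp4 → Sp8.
It has 4 species and 3 links.

3 links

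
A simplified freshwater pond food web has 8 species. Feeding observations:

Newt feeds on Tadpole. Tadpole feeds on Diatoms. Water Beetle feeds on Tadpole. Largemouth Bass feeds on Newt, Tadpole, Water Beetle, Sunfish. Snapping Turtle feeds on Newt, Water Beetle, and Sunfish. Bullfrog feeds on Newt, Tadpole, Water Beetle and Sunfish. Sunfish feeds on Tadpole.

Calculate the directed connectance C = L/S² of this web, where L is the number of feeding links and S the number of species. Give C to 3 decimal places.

C = 0.234

The web has S = 8 species and L = 15 feeding links.
C = L / S² = 15 / 64 = 0.2344 ≈ 0.234.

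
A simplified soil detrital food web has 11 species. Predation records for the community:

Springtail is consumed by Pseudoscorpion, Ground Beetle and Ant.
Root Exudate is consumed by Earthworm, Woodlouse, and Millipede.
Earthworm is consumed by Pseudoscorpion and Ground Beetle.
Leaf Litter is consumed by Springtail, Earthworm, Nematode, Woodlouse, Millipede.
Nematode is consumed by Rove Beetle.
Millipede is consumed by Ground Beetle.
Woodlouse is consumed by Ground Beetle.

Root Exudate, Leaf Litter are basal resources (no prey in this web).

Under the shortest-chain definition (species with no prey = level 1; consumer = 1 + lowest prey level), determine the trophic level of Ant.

Leaf Litter has no prey (basal) → level 1.
Springtail eats Leaf Litter → level 2.
Ant eats Springtail → level 3.
No prey of Ant is below level 2, so 3 is the minimum.

Trophic level 3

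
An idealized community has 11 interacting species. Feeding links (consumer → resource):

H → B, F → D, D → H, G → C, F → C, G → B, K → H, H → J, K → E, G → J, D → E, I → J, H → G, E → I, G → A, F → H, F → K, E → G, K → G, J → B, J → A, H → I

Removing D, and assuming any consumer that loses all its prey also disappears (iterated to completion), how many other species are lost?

Remove D.
Every predator of it retains at least one other prey: F still has C, H, K.
No consumer loses all prey, so no secondary extinctions occur.

0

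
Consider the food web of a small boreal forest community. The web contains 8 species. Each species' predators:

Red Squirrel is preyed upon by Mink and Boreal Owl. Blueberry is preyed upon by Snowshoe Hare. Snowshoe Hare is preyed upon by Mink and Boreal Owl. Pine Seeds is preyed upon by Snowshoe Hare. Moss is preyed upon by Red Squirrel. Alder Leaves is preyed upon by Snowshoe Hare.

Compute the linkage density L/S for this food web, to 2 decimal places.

L/S = 1.00

There are L = 8 links among S = 8 species.
L/S = 8/8 = 1.0000 ≈ 1.00.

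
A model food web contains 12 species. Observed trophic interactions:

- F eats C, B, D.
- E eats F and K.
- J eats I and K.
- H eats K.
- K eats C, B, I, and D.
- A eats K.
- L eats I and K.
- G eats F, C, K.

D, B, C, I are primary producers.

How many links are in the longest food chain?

One longest chain: D → F → G.
It has 3 species and 2 links.

2 links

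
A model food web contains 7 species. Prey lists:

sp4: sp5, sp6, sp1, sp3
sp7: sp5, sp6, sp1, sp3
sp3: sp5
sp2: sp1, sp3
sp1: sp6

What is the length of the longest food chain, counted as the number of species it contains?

3 species

One longest chain: sp6 → sp1 → sp4.
It has 3 species and 2 links.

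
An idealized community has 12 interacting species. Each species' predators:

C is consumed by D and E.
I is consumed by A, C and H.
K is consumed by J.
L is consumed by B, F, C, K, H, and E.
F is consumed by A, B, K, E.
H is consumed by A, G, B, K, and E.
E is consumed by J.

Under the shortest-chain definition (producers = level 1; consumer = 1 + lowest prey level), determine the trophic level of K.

L is a producer → level 1.
K eats L → level 2.

Trophic level 2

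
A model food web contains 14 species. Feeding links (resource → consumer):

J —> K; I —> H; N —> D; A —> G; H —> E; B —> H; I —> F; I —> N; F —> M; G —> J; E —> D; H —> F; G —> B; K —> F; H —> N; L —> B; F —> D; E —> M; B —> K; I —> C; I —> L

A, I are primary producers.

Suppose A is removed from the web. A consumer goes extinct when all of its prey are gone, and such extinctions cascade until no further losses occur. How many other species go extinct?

2

Remove A.
Round 1: G (all prey gone) → extinct.
Round 2: J (all prey gone) → extinct.
No further losses. Total secondary extinctions: 2.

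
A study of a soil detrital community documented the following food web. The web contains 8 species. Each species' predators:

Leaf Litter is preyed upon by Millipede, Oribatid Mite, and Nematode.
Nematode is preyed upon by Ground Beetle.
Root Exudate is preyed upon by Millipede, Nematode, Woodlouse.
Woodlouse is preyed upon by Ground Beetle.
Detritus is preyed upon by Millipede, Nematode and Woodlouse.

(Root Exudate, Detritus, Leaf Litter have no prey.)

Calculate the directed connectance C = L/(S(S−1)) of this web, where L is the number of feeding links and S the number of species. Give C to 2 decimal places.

The web has S = 8 species and L = 11 feeding links.
C = L / (S(S−1)) = 11 / 56 = 0.1964 ≈ 0.20.

C = 0.20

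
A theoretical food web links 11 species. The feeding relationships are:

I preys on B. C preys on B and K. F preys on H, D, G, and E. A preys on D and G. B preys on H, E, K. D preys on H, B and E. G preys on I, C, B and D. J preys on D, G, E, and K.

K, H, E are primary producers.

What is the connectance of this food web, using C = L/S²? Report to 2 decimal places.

C = 0.19

The web has S = 11 species and L = 23 feeding links.
C = L / S² = 23 / 121 = 0.1901 ≈ 0.19.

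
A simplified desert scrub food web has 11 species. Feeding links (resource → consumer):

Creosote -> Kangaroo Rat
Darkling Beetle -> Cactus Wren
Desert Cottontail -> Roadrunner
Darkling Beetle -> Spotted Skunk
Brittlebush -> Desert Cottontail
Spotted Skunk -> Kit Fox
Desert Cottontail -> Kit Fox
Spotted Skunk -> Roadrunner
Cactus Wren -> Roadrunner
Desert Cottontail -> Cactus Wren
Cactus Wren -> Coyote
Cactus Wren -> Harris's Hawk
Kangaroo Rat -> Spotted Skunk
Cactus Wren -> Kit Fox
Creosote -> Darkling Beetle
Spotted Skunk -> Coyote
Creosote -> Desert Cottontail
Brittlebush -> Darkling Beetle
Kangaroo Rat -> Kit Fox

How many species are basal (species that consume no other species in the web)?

Basal species (no prey listed): Brittlebush, Creosote.
Count: 2.

2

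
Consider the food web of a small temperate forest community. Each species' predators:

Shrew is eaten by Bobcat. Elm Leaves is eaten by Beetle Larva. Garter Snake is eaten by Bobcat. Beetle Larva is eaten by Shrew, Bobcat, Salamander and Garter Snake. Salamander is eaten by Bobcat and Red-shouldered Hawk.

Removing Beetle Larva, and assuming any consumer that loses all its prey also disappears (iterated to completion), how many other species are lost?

Remove Beetle Larva.
Round 1: Shrew (all prey gone), Salamander (all prey gone), Garter Snake (all prey gone) → extinct.
Round 2: Red-shouldered Hawk (all prey gone), Bobcat (all prey gone) → extinct.
No further losses. Total secondary extinctions: 5.

5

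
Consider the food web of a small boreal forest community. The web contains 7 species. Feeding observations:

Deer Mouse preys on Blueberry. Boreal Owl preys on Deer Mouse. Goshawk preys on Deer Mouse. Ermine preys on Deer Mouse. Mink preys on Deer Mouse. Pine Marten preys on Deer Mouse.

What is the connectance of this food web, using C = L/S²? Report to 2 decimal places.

C = 0.12

The web has S = 7 species and L = 6 feeding links.
C = L / S² = 6 / 49 = 0.1224 ≈ 0.12.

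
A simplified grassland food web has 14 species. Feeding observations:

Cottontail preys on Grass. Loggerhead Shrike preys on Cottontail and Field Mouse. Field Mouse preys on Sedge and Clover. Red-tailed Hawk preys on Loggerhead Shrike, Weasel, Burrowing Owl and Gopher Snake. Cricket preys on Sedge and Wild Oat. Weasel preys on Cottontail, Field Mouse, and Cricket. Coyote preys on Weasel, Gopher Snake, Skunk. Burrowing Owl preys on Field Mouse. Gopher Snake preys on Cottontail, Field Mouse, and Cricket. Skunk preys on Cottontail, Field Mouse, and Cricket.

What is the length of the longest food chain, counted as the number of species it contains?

4 species

One longest chain: Clover → Field Mouse → Gopher Snake → Coyote.
It has 4 species and 3 links.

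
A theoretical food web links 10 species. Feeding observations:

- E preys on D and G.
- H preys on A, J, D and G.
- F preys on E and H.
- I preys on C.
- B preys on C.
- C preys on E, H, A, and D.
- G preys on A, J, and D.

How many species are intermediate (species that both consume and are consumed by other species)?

4

Intermediate species (has both prey and predators): G, E, H, C.
Count: 4.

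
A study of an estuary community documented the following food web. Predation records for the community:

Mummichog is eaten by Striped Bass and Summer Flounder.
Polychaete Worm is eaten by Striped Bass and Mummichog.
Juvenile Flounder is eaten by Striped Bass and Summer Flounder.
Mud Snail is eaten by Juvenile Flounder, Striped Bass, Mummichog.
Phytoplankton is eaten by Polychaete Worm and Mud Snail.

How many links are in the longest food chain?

One longest chain: Phytoplankton → Mud Snail → Mummichog → Striped Bass.
It has 4 species and 3 links.

3 links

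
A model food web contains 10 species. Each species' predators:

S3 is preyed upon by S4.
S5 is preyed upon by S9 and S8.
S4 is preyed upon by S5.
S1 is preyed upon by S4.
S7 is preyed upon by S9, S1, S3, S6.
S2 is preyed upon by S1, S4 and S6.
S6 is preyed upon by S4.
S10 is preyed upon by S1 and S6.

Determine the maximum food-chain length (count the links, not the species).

One longest chain: S2 → S1 → S4 → S5 → S9.
It has 5 species and 4 links.

4 links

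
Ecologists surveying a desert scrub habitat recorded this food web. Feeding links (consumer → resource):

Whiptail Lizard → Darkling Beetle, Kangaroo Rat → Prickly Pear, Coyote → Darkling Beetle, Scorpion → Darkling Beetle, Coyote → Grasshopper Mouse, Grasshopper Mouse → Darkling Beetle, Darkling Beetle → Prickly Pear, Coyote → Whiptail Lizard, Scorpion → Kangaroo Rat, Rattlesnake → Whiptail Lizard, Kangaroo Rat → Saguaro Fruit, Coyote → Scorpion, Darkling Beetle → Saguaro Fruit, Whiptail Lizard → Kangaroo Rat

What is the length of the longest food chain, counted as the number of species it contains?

4 species

One longest chain: Prickly Pear → Kangaroo Rat → Whiptail Lizard → Coyote.
It has 4 species and 3 links.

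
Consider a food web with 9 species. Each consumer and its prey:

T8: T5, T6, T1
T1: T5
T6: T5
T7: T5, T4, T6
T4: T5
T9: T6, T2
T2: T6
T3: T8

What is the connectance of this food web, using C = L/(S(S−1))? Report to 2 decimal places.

C = 0.18

The web has S = 9 species and L = 13 feeding links.
C = L / (S(S−1)) = 13 / 72 = 0.1806 ≈ 0.18.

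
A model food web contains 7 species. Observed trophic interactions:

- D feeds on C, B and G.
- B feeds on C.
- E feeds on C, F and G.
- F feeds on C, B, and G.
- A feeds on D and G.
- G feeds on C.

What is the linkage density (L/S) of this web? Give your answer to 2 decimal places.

L/S = 1.86

There are L = 13 links among S = 7 species.
L/S = 13/7 = 1.8571 ≈ 1.86.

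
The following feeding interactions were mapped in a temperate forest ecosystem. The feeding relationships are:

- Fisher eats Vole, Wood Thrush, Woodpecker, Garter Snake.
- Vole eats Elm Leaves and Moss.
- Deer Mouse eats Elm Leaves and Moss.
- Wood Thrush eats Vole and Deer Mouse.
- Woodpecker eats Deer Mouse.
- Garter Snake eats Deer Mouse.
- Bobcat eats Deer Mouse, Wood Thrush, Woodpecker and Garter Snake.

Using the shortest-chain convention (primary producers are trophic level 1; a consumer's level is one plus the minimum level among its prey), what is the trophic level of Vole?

Moss is a producer → level 1.
Vole eats Moss → level 2.

Trophic level 2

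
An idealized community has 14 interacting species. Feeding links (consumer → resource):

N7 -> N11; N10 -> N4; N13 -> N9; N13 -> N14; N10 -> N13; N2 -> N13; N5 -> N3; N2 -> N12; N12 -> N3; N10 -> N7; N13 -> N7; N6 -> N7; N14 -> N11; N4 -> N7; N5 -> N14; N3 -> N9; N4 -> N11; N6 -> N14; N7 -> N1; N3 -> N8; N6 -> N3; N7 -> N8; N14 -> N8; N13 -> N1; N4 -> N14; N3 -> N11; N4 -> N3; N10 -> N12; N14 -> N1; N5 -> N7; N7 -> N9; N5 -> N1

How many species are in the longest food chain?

4 species

One longest chain: N9 → N3 → N12 → N2.
It has 4 species and 3 links.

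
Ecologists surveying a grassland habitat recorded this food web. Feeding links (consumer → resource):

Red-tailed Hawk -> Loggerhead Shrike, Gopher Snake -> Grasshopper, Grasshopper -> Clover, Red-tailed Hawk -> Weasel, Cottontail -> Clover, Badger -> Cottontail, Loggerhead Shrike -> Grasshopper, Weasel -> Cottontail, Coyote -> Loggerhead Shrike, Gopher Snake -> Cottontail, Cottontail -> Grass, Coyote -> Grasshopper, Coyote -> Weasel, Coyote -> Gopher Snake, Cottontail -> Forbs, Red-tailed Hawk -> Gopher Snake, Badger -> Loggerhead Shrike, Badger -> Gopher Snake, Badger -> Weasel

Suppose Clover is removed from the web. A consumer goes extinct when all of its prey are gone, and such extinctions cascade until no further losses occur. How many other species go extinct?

2

Remove Clover.
Round 1: Grasshopper (all prey gone) → extinct.
Round 2: Loggerhead Shrike (all prey gone) → extinct.
No further losses. Total secondary extinctions: 2.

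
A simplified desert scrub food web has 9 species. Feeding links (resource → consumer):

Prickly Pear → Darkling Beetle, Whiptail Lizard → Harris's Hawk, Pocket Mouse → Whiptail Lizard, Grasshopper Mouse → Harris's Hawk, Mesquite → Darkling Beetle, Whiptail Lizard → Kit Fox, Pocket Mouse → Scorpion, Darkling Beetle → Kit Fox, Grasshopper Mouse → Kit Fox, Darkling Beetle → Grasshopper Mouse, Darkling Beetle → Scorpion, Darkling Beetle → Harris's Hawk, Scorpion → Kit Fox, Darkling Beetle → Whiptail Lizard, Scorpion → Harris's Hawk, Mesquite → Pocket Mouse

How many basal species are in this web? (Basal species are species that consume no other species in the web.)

Basal species (no prey listed): Mesquite, Prickly Pear.
Count: 2.

2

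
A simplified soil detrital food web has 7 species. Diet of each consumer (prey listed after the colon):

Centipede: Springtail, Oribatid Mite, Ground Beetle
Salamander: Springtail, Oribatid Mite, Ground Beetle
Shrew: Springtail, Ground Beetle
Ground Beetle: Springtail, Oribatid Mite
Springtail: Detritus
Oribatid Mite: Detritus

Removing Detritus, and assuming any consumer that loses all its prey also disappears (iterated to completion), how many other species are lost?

Remove Detritus.
Round 1: Springtail (all prey gone), Oribatid Mite (all prey gone) → extinct.
Round 2: Ground Beetle (all prey gone) → extinct.
Round 3: Salamander (all prey gone), Shrew (all prey gone), Centipede (all prey gone) → extinct.
No further losses. Total secondary extinctions: 6.

6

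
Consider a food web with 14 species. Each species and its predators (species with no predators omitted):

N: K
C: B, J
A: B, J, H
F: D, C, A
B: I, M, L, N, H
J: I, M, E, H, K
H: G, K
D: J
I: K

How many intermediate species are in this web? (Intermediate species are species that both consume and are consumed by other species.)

8

Intermediate species (has both prey and predators): D, C, A, B, J, I, N, H.
Count: 8.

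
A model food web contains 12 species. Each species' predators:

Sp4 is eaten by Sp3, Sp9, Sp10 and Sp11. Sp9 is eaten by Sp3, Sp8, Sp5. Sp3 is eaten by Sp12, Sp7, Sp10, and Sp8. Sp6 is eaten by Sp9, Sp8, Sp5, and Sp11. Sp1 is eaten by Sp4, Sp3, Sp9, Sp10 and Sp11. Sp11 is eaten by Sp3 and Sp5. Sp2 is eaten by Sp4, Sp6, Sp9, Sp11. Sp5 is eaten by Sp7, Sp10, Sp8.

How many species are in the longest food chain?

5 species

One longest chain: Sp1 → Sp4 → Sp9 → Sp3 → Sp10.
It has 5 species and 4 links.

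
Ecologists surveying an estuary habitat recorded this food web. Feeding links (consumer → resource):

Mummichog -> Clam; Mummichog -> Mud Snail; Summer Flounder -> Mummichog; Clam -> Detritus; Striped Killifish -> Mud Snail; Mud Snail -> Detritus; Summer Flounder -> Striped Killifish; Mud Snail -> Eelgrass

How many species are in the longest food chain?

4 species

One longest chain: Eelgrass → Mud Snail → Striped Killifish → Summer Flounder.
It has 4 species and 3 links.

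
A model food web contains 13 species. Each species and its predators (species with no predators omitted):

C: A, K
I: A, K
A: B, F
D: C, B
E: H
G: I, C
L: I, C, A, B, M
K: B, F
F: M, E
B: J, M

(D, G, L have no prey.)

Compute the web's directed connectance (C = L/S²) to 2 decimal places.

The web has S = 13 species and L = 22 feeding links.
C = L / S² = 22 / 169 = 0.1302 ≈ 0.13.

C = 0.13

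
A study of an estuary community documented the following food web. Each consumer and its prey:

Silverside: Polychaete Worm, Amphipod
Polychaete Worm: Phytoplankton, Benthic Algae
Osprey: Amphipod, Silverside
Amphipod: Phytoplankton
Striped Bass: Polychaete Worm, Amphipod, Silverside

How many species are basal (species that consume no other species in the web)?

2

Basal species (no prey listed): Phytoplankton, Benthic Algae.
Count: 2.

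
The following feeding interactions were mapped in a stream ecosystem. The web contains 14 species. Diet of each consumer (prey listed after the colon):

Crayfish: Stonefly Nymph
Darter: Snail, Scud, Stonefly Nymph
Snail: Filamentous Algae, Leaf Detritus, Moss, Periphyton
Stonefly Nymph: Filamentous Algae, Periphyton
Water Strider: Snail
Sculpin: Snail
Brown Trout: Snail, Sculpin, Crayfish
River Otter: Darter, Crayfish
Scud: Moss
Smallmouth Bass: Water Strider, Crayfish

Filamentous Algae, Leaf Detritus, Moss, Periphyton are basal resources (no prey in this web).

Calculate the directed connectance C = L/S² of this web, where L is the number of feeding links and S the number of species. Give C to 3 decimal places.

C = 0.102

The web has S = 14 species and L = 20 feeding links.
C = L / S² = 20 / 196 = 0.1020 ≈ 0.102.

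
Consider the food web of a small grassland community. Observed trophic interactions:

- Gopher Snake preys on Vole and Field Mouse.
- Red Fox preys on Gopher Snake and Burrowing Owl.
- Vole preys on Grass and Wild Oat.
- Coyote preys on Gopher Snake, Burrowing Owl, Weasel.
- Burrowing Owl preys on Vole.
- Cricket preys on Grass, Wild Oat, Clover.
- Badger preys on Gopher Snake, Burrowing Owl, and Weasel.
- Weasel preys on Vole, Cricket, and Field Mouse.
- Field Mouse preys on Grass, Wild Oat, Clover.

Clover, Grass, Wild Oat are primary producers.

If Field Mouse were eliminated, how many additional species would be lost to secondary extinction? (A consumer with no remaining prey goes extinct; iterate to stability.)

0

Remove Field Mouse.
Every predator of it retains at least one other prey: Weasel still has Cricket, Vole; Gopher Snake still has Vole.
No consumer loses all prey, so no secondary extinctions occur.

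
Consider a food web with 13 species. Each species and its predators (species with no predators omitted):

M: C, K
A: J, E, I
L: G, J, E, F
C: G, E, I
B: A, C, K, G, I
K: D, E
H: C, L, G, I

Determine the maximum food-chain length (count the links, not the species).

One longest chain: M → C → G.
It has 3 species and 2 links.

2 links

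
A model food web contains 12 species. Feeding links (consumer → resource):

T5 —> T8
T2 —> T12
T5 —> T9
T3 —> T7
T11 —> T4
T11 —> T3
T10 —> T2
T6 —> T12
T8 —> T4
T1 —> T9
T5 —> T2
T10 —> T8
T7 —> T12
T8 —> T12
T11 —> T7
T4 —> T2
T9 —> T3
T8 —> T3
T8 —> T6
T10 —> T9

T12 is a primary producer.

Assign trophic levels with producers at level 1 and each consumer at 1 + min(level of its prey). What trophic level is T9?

Trophic level 4

T12 is a producer → level 1.
T7 eats T12 → level 2.
T3 eats T7 → level 3.
T9 eats T3 → level 4.
No prey of T9 is below level 3, so 4 is the minimum.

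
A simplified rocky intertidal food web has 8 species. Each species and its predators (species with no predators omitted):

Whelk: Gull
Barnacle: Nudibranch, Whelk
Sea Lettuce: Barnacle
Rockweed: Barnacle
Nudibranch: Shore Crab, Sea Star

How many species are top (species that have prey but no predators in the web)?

Top species (has prey, but nothing eats it): Shore Crab, Gull, Sea Star.
Count: 3.

3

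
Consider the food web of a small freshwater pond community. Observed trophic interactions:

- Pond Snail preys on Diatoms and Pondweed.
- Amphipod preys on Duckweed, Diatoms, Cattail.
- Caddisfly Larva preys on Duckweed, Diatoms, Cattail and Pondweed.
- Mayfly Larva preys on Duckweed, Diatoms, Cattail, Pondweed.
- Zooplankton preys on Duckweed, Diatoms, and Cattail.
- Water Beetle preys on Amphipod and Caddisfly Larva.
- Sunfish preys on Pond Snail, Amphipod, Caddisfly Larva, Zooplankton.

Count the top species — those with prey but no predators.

3

Top species (has prey, but nothing eats it): Mayfly Larva, Water Beetle, Sunfish.
Count: 3.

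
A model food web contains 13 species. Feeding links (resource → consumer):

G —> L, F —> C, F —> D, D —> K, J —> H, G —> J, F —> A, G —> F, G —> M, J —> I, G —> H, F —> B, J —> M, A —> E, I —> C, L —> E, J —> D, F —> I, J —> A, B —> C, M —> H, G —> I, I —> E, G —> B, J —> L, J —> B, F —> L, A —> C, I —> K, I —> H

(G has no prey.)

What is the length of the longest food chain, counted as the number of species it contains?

One longest chain: G → F → D → K.
It has 4 species and 3 links.

4 species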